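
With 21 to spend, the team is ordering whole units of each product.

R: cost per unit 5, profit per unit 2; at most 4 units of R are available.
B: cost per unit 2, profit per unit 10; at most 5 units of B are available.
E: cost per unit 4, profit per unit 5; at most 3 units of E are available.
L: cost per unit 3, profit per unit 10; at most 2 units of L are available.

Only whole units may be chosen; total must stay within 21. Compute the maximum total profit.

75

This is a bounded integer knapsack.
5×B, 1×E, and 2×L: cost 20 ≤ 21, profit 5·10 + 1·5 + 2·10 = 75.
1×R, 5×B, and 2×L: cost 21 ≤ 21, profit 1·2 + 5·10 + 2·10 = 72.
Best is 75.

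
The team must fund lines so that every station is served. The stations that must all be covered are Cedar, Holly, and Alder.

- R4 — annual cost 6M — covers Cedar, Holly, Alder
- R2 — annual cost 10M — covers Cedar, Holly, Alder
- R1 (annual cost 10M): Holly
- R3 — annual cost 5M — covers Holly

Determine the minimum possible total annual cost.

6

R4 alone covers Cedar, Holly, Alder — every station.
Total annual cost: 6.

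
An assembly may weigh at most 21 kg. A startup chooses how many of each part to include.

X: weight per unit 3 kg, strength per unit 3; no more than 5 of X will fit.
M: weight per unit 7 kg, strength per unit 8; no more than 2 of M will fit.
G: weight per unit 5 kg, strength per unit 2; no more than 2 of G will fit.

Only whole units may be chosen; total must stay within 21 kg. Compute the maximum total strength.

This is a bounded integer knapsack.
2×X and 2×M: weight 20 ≤ 21, strength 2·3 + 2·8 = 22.
4×X and 1×M: weight 19 ≤ 21, strength 4·3 + 1·8 = 20.
Best is 22.

22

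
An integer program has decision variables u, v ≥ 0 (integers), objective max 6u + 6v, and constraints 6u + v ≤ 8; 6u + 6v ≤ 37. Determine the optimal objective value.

The continuous relaxation peaks at (0, 6.17) with value 37.00; rounding to a feasible lattice point costs some objective.
(u,v)=(0,6): 6·0+1·6=6≤8, 6·0+6·6=36≤37, objective 36.
(u,v)=(0,5): 6·0+1·5=5≤8, 6·0+6·5=30≤37, objective 30.
Maximum is 36 at (u,v)=(0,6).

36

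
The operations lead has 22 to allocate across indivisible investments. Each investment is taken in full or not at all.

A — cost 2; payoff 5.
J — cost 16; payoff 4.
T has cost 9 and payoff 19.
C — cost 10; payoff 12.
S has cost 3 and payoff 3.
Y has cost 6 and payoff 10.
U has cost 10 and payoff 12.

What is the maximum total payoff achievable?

37

A + T + U: cost 2 + 9 + 10 = 21 ≤ 22, payoff 5 + 19 + 12 = 36.
A + T + C: cost 2 + 9 + 10 = 21 ≤ 22, payoff 5 + 19 + 12 = 36.
A + T + S + Y: cost 2 + 9 + 3 + 6 = 20 ≤ 22, payoff 5 + 19 + 3 + 10 = 37.
Best is A, T, S, and Y with total payoff 37.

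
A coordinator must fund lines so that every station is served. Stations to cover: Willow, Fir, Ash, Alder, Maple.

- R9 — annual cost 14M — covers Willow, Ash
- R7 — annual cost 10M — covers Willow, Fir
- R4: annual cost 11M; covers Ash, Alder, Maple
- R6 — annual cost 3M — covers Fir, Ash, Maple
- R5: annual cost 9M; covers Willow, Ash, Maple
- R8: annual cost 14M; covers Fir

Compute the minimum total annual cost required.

The greedy cost-per-new-station heuristic would pick R6, R5, and R4 for 23, but a cheaper cover exists.
Choose R7 and R4: together they cover Willow, Fir, Ash, Alder, Maple — every station.
Total annual cost: 10 + 11 = 21.
No cover costs less than 21.

21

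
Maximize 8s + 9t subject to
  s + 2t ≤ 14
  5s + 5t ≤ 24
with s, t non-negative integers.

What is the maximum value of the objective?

36

The continuous relaxation peaks at (0, 4.8) with value 43.20; rounding to a feasible lattice point costs some objective.
(s,t)=(0,4): 1·0+2·4=8≤14, 5·0+5·4=20≤24, objective 36.
(s,t)=(1,3): 1·1+2·3=7≤14, 5·1+5·3=20≤24, objective 35.
Maximum is 36 at (s,t)=(0,4).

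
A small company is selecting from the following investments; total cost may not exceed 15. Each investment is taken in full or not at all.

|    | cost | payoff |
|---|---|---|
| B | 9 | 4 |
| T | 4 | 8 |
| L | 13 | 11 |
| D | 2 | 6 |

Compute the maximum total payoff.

18

Allowing fractional choices, the relaxed optimum would be about 21.6, but investments are indivisible.
B + T + D: cost 9 + 4 + 2 = 15 ≤ 15, payoff 4 + 8 + 6 = 18.
L + D: cost 13 + 2 = 15 ≤ 15, payoff 11 + 6 = 17.
Best is B, T, and D with total payoff 18.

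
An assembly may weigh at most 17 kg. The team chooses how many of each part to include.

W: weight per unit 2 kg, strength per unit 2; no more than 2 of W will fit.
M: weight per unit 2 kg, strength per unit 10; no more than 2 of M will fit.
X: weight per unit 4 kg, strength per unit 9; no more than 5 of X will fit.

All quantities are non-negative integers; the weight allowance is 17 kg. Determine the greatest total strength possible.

This is a bounded integer knapsack.
2×M and 3×X: weight 16 ≤ 17, strength 2·10 + 3·9 = 47.
2×W, 2×M, and 2×X: weight 16 ≤ 17, strength 2·2 + 2·10 + 2·9 = 42.
Best is 47.

47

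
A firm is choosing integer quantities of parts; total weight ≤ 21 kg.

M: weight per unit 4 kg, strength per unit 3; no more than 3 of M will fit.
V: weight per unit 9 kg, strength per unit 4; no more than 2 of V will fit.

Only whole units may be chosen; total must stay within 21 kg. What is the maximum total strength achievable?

13

M has the best ratio (3/4); taking only M gives at most 3×3 = 9 (stopped by the supply cap of 3).
Mixing does better — 3×M and 1×V: weight 21 ≤ 21, strength 3·3 + 1·4 = 13.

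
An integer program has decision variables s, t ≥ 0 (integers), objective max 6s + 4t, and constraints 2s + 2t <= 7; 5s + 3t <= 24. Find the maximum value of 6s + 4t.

18

The continuous relaxation peaks at (3.5, 0) with value 21.00; rounding to a feasible lattice point costs some objective.
(s,t)=(3,0): 2·3+2·0=6≤7, 5·3+3·0=15≤24, objective 18.
(s,t)=(2,1): 2·2+2·1=6≤7, 5·2+3·1=13≤24, objective 16.
(s,t)=(2,0): 2·2+2·0=4≤7, 5·2+3·0=10≤24, objective 12.
The best lattice point is (3,0), giving 18.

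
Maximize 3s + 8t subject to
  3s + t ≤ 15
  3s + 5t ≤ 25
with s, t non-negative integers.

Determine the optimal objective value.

40

(s,t)=(0,5): 3·0+1·5=5≤15, 3·0+5·5=25≤25, objective 40.
(s,t)=(1,4): 3·1+1·4=7≤15, 3·1+5·4=23≤25, objective 35.
(s,t)=(0,4): 3·0+1·4=4≤15, 3·0+5·4=20≤25, objective 32.
Maximum is 40 at (s,t)=(0,5).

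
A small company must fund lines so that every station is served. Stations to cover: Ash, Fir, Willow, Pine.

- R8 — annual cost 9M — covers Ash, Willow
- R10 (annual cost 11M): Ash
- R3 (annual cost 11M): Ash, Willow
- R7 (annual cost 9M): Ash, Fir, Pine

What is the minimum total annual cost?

Choose R8 and R7: together they cover Ash, Fir, Willow, Pine — every station.
Total annual cost: 9 + 9 = 18.
No cover costs less than 18.

18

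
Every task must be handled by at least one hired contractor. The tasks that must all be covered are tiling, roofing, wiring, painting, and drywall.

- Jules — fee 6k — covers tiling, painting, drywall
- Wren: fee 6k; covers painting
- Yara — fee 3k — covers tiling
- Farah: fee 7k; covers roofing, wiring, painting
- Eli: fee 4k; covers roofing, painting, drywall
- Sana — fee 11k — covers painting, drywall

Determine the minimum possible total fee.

13

The greedy cost-per-new-task heuristic would pick Eli, Yara, and Farah for 14, but a cheaper cover exists.
Choose Jules and Farah: together they cover tiling, roofing, wiring, painting, drywall — every task.
Total fee: 6 + 7 = 13.
No cover costs less than 13.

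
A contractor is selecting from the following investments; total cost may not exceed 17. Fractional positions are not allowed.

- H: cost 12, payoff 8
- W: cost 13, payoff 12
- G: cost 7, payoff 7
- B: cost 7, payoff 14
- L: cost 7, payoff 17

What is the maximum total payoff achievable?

31

Take B and L: cost 7 + 7 = 14 ≤ 17, payoff 14 + 17 = 31.
No other feasible combination does better.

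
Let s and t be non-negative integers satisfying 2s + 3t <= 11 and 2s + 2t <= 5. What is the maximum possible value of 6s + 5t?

Relaxing integrality, the LP optimum is 15.00 at (s,t) = (2.5, 0), which is not an integer point.
(s,t)=(2,0): 2·2+3·0=4≤11, 2·2+2·0=4≤5, objective 12.
(s,t)=(1,1): 2·1+3·1=5≤11, 2·1+2·1=4≤5, objective 11.
(s,t)=(1,0): 2·1+3·0=2≤11, 2·1+2·0=2≤5, objective 6.
Maximum is 12 at (s,t)=(2,0).

12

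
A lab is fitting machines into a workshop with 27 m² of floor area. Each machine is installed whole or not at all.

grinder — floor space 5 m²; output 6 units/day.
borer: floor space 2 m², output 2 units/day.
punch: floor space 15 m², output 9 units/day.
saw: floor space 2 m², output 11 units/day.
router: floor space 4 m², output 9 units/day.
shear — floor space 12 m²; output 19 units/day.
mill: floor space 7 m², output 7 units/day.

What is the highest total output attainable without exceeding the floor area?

Treat it as a binary knapsack problem.
Take borer, saw, router, shear, and mill: floor space 2 + 2 + 4 + 12 + 7 = 27 ≤ 27, output 2 + 11 + 9 + 19 + 7 = 48.
No other feasible combination does better.

48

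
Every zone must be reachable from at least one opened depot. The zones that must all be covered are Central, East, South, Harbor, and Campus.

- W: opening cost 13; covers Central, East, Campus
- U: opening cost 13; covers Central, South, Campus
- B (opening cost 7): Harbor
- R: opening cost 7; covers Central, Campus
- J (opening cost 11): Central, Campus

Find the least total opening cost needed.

This is a weighted set-cover instance.
Choose W, U, and B: together they cover Central, East, South, Harbor, Campus — every zone.
Total opening cost: 13 + 13 + 7 = 33.

33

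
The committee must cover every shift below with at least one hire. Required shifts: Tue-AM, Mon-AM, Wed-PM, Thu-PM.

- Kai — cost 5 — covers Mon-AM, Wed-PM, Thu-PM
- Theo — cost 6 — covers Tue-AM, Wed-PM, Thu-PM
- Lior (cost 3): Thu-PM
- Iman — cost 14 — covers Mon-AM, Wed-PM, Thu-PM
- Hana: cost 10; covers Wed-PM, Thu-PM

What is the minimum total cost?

Choose Kai and Theo: together they cover Tue-AM, Mon-AM, Wed-PM, Thu-PM — every shift.
Total cost: 5 + 6 = 11.
No cover costs less than 11.

11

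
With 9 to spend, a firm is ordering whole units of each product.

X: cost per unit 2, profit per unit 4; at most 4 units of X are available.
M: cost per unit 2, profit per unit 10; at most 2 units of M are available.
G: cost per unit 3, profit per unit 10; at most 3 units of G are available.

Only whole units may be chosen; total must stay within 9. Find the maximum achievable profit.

34

3×G: cost 9 ≤ 9, profit 3·10 = 30.
1×X, 2×M, and 1×G: cost 9 ≤ 9, profit 1·4 + 2·10 + 1·10 = 34.
Best is 34.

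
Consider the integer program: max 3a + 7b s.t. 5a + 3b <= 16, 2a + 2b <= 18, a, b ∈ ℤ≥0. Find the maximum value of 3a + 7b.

35

The continuous relaxation peaks at (0, 5.33) with value 37.33; rounding to a feasible lattice point costs some objective.
(a,b)=(0,5) is feasible, giving 35.
(a,b)=(0,4) is feasible, giving 28.
No feasible integer point exceeds 35.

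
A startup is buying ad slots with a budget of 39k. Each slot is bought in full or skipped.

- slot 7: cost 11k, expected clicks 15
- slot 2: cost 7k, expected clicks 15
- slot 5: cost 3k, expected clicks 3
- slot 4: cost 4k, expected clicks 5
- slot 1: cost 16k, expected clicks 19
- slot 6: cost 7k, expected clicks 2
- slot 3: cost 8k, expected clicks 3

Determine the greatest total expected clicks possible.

Allowing fractional choices, the relaxed optimum would be about 55.0, but ad slots are indivisible.
slot 7 + slot 2 + slot 4 + slot 1: cost 11 + 7 + 4 + 16 = 38 ≤ 39, expected clicks 15 + 15 + 5 + 19 = 54.
slot 7 + slot 2 + slot 5 + slot 1: cost 11 + 7 + 3 + 16 = 37 ≤ 39, expected clicks 15 + 15 + 3 + 19 = 52.
Best is slot 7, slot 2, slot 4, and slot 1 with total expected clicks 54.

54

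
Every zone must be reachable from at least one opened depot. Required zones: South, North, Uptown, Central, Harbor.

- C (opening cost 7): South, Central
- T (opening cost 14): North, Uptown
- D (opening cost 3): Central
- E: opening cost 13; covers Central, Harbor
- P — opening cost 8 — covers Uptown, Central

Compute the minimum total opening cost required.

The greedy cost-per-new-zone heuristic would pick D, C, T, and E for 37, but a cheaper cover exists.
Choose C, T, and E: together they cover South, North, Uptown, Central, Harbor — every zone.
Total opening cost: 7 + 14 + 13 = 34.
No cover costs less than 34.

34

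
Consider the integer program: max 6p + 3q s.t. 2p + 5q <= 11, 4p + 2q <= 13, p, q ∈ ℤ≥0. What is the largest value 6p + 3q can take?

(p,q)=(3,0) is feasible, giving 18.
(p,q)=(2,1) is feasible, giving 15.
(p,q)=(2,0) is feasible, giving 12.
No feasible integer point exceeds 18.

18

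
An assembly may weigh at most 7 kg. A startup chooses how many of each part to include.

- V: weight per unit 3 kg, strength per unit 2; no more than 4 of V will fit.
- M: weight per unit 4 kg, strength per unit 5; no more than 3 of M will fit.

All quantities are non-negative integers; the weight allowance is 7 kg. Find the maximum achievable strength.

7

M has the best ratio (5/4); taking only M gives at most 1×5 = 5 (stopped by the weight limit).
Mixing does better — 1×V and 1×M: weight 7 ≤ 7, strength 1·2 + 1·5 = 7.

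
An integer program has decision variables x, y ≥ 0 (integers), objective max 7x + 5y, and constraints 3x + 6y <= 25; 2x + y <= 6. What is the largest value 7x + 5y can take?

24

(x,y)=(2,2): 3·2+6·2=18≤25, 2·2+1·2=6≤6, objective 24.
(x,y)=(1,3): 3·1+6·3=21≤25, 2·1+1·3=5≤6, objective 22.
(x,y)=(0,4): 3·0+6·4=24≤25, 2·0+1·4=4≤6, objective 20.
No feasible integer point exceeds 24.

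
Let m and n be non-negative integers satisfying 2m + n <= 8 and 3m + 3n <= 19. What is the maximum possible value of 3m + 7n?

42

Relaxing integrality, the LP optimum is 44.33 at (m,n) = (0, 6.33), which is not an integer point.
(m,n)=(0,6): 2·0+1·6=6≤8, 3·0+3·6=18≤19, objective 42.
(m,n)=(1,5): 2·1+1·5=7≤8, 3·1+3·5=18≤19, objective 38.
No feasible integer point exceeds 42.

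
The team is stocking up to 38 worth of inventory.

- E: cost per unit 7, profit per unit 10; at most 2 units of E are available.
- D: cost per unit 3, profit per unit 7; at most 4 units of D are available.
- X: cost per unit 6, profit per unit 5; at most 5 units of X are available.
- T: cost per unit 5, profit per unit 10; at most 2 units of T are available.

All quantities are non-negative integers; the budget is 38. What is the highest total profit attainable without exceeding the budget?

Take 2×E, 4×D, and 2×T: cost 36 ≤ 38, profit 2·10 + 4·7 + 2·10 = 68.
D has the best ratio (7/3) and is taken to its limit of 4; remaining capacity is filled optimally with the others.

68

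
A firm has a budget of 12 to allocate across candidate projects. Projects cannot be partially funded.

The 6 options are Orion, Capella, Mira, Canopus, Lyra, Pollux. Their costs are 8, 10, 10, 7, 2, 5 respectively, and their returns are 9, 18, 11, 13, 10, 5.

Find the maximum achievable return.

28

This is an integer program with binary decision variables.
Allowing fractional choices, the relaxed optimum would be about 28.4, but projects are indivisible.
Canopus + Lyra: cost 7 + 2 = 9 ≤ 12, return 13 + 10 = 23.
Capella + Lyra: cost 10 + 2 = 12 ≤ 12, return 18 + 10 = 28.
Mira + Lyra: cost 10 + 2 = 12 ≤ 12, return 11 + 10 = 21.
Best is Capella and Lyra with total return 28.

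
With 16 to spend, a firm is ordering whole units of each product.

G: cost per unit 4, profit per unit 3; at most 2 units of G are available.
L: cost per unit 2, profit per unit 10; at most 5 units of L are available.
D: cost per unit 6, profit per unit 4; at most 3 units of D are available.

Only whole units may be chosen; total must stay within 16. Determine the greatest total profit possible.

54

1×G and 5×L: cost 14 ≤ 16, profit 1·3 + 5·10 = 53.
5×L and 1×D: cost 16 ≤ 16, profit 5·10 + 1·4 = 54.
Best is 54.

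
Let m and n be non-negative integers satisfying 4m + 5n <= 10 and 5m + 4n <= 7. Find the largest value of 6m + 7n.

7

(m,n)=(0,1): 4·0+5·1=5≤10, 5·0+4·1=4≤7, objective 7.
(m,n)=(1,0): 4·1+5·0=4≤10, 5·1+4·0=5≤7, objective 6.
(m,n)=(0,0): 4·0+5·0=0≤10, 5·0+4·0=0≤7, objective 0.
No feasible integer point exceeds 7.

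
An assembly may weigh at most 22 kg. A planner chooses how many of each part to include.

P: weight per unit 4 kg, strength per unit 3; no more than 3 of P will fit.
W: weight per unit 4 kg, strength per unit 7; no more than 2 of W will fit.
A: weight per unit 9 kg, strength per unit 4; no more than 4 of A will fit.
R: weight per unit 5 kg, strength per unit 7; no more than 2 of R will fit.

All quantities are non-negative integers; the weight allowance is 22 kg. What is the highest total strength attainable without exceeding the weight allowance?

This is a bounded integer knapsack.
Take 1×P, 2×W, and 2×R: weight 22 ≤ 22, strength 1·3 + 2·7 + 2·7 = 31.
W has the best ratio (7/4) and is taken to its limit of 2; remaining capacity is filled optimally with the others.

31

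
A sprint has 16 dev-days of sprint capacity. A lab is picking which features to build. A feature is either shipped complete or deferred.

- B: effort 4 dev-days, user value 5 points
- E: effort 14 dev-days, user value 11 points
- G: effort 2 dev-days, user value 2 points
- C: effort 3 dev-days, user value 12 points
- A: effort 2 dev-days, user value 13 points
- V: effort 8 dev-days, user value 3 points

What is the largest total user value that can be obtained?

32

B + G + C + A: effort 4 + 2 + 3 + 2 = 11 ≤ 16, user value 5 + 2 + 12 + 13 = 32.
B + C + A: effort 4 + 3 + 2 = 9 ≤ 16, user value 5 + 12 + 13 = 30.
Best is B, G, C, and A with total user value 32.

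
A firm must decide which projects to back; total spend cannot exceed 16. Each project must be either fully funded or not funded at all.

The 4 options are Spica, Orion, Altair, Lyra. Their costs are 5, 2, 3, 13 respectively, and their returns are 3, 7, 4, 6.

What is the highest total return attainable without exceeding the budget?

Orion + Altair: cost 2 + 3 = 5 ≤ 16, return 7 + 4 = 11.
Orion + Lyra: cost 2 + 13 = 15 ≤ 16, return 7 + 6 = 13.
Spica + Orion + Altair: cost 5 + 2 + 3 = 10 ≤ 16, return 3 + 7 + 4 = 14.
Best is Spica, Orion, and Altair with total return 14.

14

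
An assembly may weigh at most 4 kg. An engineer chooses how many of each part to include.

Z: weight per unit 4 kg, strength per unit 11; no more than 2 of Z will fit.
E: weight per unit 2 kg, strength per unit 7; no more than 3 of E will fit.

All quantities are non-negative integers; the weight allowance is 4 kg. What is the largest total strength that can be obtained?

2×E: weight 4 ≤ 4, strength 2·7 = 14.
1×Z: weight 4 ≤ 4, strength 1·11 = 11.
Best is 14.

14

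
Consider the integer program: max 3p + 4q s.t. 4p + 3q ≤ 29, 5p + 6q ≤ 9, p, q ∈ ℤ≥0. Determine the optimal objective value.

(p,q)=(0,1): 4·0+3·1=3≤29, 5·0+6·1=6≤9, objective 4.
(p,q)=(1,0): 4·1+3·0=4≤29, 5·1+6·0=5≤9, objective 3.
(p,q)=(0,0): 4·0+3·0=0≤29, 5·0+6·0=0≤9, objective 0.
The best lattice point is (0,1), giving 4.

4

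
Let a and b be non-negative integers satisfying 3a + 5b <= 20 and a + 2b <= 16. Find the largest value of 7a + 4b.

The continuous relaxation peaks at (6.67, 0) with value 46.67; rounding to a feasible lattice point costs some objective.
(a,b)=(6,0): 3·6+5·0=18≤20, 1·6+2·0=6≤16, objective 42.
(a,b)=(5,1): 3·5+5·1=20≤20, 1·5+2·1=7≤16, objective 39.
(a,b)=(5,0): 3·5+5·0=15≤20, 1·5+2·0=5≤16, objective 35.
Maximum is 42 at (a,b)=(6,0).

42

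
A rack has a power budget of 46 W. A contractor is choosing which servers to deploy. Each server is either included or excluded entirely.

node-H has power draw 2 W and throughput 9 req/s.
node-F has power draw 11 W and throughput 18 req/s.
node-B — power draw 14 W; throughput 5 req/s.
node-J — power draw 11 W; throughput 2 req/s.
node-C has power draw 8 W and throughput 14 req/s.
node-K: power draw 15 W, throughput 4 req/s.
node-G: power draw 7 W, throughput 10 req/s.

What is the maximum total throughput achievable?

56

node-H + node-F + node-B + node-C + node-G: power draw 2 + 11 + 14 + 8 + 7 = 42 ≤ 46, throughput 9 + 18 + 5 + 14 + 10 = 56.
node-H + node-F + node-C + node-K + node-G: power draw 2 + 11 + 8 + 15 + 7 = 43 ≤ 46, throughput 9 + 18 + 14 + 4 + 10 = 55.
Best is node-H, node-F, node-B, node-C, and node-G with total throughput 56.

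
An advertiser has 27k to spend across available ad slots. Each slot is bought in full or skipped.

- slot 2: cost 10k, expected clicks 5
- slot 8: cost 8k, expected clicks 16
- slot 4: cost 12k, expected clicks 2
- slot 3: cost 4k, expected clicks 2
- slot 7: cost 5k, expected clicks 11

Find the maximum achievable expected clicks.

34

slot 2 + slot 8 + slot 3 + slot 7: cost 10 + 8 + 4 + 5 = 27 ≤ 27, expected clicks 5 + 16 + 2 + 11 = 34.
slot 2 + slot 8 + slot 7: cost 10 + 8 + 5 = 23 ≤ 27, expected clicks 5 + 16 + 11 = 32.
Best is slot 2, slot 8, slot 3, and slot 7 with total expected clicks 34.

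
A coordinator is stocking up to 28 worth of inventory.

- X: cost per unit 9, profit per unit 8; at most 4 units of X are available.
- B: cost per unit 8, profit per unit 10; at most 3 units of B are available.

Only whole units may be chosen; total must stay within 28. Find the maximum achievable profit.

30

B has the best ratio (10/8); taking only B gives at most 3×10 = 30 (stopped by the cost limit).
Optimal: 3×B: cost 24 ≤ 28, profit 3·10 = 30.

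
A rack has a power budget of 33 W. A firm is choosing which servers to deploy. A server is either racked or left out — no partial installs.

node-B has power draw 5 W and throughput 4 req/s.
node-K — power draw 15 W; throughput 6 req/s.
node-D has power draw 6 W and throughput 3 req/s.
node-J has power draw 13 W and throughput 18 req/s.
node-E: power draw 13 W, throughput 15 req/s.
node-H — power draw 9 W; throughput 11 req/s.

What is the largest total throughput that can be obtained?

37

This is an integer program with binary decision variables.
Take node-B, node-J, and node-E: power draw 5 + 13 + 13 = 31 ≤ 33, throughput 4 + 18 + 15 = 37.
No other feasible combination does better.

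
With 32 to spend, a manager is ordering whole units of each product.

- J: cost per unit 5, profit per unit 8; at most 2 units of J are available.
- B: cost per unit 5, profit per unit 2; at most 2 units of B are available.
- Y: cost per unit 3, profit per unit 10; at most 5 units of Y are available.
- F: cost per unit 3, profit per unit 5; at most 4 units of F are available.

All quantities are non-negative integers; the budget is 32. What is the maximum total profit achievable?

Take 1×J, 5×Y, and 4×F: cost 32 ≤ 32, profit 1·8 + 5·10 + 4·5 = 78.
Y has the best ratio (10/3) and is taken to its limit of 5; remaining capacity is filled optimally with the others.

78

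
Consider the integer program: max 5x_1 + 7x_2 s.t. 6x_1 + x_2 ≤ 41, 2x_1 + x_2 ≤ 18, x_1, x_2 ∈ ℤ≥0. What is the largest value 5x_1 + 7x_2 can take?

126

(x_1,x_2)=(0,18) is feasible, giving 126.
(x_1,x_2)=(0,17) is feasible, giving 119.
No feasible integer point exceeds 126.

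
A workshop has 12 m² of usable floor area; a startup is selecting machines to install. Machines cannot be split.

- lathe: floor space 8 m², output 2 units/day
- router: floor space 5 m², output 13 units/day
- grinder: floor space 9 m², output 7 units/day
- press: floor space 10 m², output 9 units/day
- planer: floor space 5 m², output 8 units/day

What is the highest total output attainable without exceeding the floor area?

21

Allowing fractional choices, the relaxed optimum would be about 22.8, but machines are indivisible.
router: floor space 5 ≤ 12, output 13.
router + planer: floor space 5 + 5 = 10 ≤ 12, output 13 + 8 = 21.
Best is router and planer with total output 21.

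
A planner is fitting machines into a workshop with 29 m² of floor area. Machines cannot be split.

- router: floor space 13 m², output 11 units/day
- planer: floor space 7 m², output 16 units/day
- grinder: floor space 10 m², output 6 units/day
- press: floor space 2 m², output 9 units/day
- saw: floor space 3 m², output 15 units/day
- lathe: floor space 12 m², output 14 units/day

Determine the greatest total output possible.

This is a 0-1 knapsack instance.
Allowing fractional choices, the relaxed optimum would be about 58.2, but machines are indivisible.
planer + press + saw + lathe: floor space 7 + 2 + 3 + 12 = 24 ≤ 29, output 16 + 9 + 15 + 14 = 54.
planer + grinder + press + saw: floor space 7 + 10 + 2 + 3 = 22 ≤ 29, output 16 + 6 + 9 + 15 = 46.
router + planer + press + saw: floor space 13 + 7 + 2 + 3 = 25 ≤ 29, output 11 + 16 + 9 + 15 = 51.
Best is planer, press, saw, and lathe with total output 54.

54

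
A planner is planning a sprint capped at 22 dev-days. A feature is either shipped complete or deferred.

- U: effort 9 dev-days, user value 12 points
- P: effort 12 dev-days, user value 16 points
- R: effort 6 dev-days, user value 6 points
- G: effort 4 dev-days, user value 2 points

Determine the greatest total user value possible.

Take U and P: effort 9 + 12 = 21 ≤ 22, user value 12 + 16 = 28.
No other feasible combination does better.

28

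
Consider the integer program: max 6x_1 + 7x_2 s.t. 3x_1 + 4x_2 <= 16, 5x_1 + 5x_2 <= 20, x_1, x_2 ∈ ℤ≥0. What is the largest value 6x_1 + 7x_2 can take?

(x_1,x_2)=(0,4): 3·0+4·4=16≤16, 5·0+5·4=20≤20, objective 28.
(x_1,x_2)=(1,3): 3·1+4·3=15≤16, 5·1+5·3=20≤20, objective 27.
(x_1,x_2)=(0,3): 3·0+4·3=12≤16, 5·0+5·3=15≤20, objective 21.
No feasible integer point exceeds 28.

28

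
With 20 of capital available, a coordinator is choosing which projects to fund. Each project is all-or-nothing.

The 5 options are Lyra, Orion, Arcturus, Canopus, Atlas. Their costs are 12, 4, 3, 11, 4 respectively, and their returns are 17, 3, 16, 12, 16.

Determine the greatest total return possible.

Allowing fractional choices, the relaxed optimum would be about 50.1, but projects are indivisible.
Arcturus + Canopus + Atlas: cost 3 + 11 + 4 = 18 ≤ 20, return 16 + 12 + 16 = 44.
Lyra + Arcturus + Atlas: cost 12 + 3 + 4 = 19 ≤ 20, return 17 + 16 + 16 = 49.
Lyra + Orion + Arcturus: cost 12 + 4 + 3 = 19 ≤ 20, return 17 + 3 + 16 = 36.
Best is Lyra, Arcturus, and Atlas with total return 49.

49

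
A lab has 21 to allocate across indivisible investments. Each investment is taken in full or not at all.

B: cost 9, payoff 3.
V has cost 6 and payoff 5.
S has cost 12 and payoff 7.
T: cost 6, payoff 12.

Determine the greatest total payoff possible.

20

Allowing fractional choices, the relaxed optimum would be about 22.2, but investments are indivisible.
S + T: cost 12 + 6 = 18 ≤ 21, payoff 7 + 12 = 19.
B + V + T: cost 9 + 6 + 6 = 21 ≤ 21, payoff 3 + 5 + 12 = 20.
V + T: cost 6 + 6 = 12 ≤ 21, payoff 5 + 12 = 17.
Best is B, V, and T with total payoff 20.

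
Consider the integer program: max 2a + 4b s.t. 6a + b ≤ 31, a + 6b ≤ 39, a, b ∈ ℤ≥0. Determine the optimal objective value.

The continuous relaxation peaks at (4.2, 5.8) with value 31.60; rounding to a feasible lattice point costs some objective.
(a,b)=(3,6): 6·3+1·6=24≤31, 1·3+6·6=39≤39, objective 30.
(a,b)=(4,5): 6·4+1·5=29≤31, 1·4+6·5=34≤39, objective 28.
(a,b)=(2,6): 6·2+1·6=18≤31, 1·2+6·6=38≤39, objective 28.
The best lattice point is (3,6), giving 30.

30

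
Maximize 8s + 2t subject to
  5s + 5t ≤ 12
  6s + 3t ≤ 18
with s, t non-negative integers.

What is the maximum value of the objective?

16

(s,t)=(2,0): 5·2+5·0=10≤12, 6·2+3·0=12≤18, objective 16.
(s,t)=(1,1): 5·1+5·1=10≤12, 6·1+3·1=9≤18, objective 10.
(s,t)=(1,0): 5·1+5·0=5≤12, 6·1+3·0=6≤18, objective 8.
Maximum is 16 at (s,t)=(2,0).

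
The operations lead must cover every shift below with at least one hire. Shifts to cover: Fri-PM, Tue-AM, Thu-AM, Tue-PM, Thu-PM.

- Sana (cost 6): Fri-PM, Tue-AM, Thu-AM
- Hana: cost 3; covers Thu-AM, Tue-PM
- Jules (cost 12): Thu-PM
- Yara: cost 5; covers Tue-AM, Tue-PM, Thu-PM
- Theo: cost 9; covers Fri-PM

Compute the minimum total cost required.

11

The greedy cost-per-new-shift heuristic would pick Hana, Yara, and Sana for 14, but a cheaper cover exists.
Choose Sana and Yara: together they cover Fri-PM, Tue-AM, Thu-AM, Tue-PM, Thu-PM — every shift.
Total cost: 6 + 5 = 11.
No cover costs less than 11.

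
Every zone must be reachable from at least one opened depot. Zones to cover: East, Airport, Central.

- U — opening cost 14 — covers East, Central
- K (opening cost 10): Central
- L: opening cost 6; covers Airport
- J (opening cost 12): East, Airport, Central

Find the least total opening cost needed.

J alone covers East, Airport, Central — every zone.
Total opening cost: 12.
No cover costs less than 12.

12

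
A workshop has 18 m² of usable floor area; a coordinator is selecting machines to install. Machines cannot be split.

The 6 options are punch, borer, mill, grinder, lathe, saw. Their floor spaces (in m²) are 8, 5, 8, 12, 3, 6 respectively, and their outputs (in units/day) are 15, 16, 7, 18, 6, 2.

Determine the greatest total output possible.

37

Allowing fractional choices, the relaxed optimum would be about 40.0, but machines are indivisible.
punch + borer + lathe: floor space 8 + 5 + 3 = 16 ≤ 18, output 15 + 16 + 6 = 37.
borer + grinder: floor space 5 + 12 = 17 ≤ 18, output 16 + 18 = 34.
punch + borer: floor space 8 + 5 = 13 ≤ 18, output 15 + 16 = 31.
Best is punch, borer, and lathe with total output 37.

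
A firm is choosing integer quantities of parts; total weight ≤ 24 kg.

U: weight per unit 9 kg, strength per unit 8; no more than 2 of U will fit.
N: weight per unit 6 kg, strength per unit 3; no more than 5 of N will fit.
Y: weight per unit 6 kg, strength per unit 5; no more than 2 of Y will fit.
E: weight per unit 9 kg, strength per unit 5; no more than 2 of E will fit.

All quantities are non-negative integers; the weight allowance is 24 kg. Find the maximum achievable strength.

21

U has the best ratio (8/9); taking only U gives at most 2×8 = 16 (stopped by the weight limit).
Mixing does better — 2×U and 1×Y: weight 24 ≤ 24, strength 2·8 + 1·5 = 21.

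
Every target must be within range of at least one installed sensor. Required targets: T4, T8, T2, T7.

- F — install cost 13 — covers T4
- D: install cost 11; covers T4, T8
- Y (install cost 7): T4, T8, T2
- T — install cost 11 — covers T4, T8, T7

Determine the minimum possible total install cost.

18

Choose Y and T: together they cover T4, T8, T2, T7 — every target.
Total install cost: 7 + 11 = 18.
No cover costs less than 18.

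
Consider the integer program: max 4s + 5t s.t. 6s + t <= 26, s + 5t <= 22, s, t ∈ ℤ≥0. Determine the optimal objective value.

The continuous relaxation peaks at (3.72, 3.66) with value 33.17; rounding to a feasible lattice point costs some objective.
(s,t)=(2,4): 6·2+1·4=16≤26, 1·2+5·4=22≤22, objective 28.
(s,t)=(3,3): 6·3+1·3=21≤26, 1·3+5·3=18≤22, objective 27.
(s,t)=(4,2): 6·4+1·2=26≤26, 1·4+5·2=14≤22, objective 26.
The best lattice point is (2,4), giving 28.

28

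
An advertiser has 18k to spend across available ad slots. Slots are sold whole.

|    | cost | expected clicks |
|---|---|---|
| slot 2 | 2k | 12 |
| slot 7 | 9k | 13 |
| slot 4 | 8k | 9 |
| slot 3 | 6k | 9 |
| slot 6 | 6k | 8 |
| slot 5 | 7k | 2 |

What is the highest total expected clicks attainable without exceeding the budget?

Allowing fractional choices, the relaxed optimum would be about 35.3, but ad slots are indivisible.
slot 2 + slot 4 + slot 3: cost 2 + 8 + 6 = 16 ≤ 18, expected clicks 12 + 9 + 9 = 30.
slot 2 + slot 7 + slot 6: cost 2 + 9 + 6 = 17 ≤ 18, expected clicks 12 + 13 + 8 = 33.
slot 2 + slot 7 + slot 3: cost 2 + 9 + 6 = 17 ≤ 18, expected clicks 12 + 13 + 9 = 34.
Best is slot 2, slot 7, and slot 3 with total expected clicks 34.

34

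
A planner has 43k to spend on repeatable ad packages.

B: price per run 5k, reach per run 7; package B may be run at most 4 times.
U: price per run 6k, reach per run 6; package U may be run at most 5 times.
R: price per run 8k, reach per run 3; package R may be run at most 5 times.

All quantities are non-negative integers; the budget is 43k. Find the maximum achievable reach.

46

4×B and 3×U: price 38 ≤ 43, reach 4·7 + 3·6 = 46.
3×B and 4×U: price 39 ≤ 43, reach 3·7 + 4·6 = 45.
Best is 46.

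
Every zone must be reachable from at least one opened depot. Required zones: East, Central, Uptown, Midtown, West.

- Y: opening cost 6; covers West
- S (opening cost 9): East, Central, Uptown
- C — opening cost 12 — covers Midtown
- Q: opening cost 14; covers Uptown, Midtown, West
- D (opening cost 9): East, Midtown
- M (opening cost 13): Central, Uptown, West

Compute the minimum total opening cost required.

The greedy cost-per-new-zone heuristic would pick S, Y, and D for 24, but a cheaper cover exists.
Choose D and M: together they cover East, Central, Uptown, Midtown, West — every zone.
Total opening cost: 9 + 13 = 22.
No cover costs less than 22.

22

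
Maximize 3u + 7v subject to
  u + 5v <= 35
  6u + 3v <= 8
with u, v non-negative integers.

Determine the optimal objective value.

14

(u,v)=(0,2): 1·0+5·2=10≤35, 6·0+3·2=6≤8, objective 14.
(u,v)=(0,1): 1·0+5·1=5≤35, 6·0+3·1=3≤8, objective 7.
No feasible integer point exceeds 14.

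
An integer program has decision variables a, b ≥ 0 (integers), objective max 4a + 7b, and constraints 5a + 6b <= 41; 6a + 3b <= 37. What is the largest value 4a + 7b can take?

The continuous relaxation peaks at (0, 6.83) with value 47.83; rounding to a feasible lattice point costs some objective.
(a,b)=(1,6) is feasible, giving 46.
(a,b)=(2,5) is feasible, giving 43.
(a,b)=(0,6) is feasible, giving 42.
The best lattice point is (1,6), giving 46.

46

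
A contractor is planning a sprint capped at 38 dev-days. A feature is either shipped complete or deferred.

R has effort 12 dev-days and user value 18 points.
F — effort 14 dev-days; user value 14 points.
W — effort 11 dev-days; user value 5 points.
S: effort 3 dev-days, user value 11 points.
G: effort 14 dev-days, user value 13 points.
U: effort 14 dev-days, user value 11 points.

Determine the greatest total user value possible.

This is an integer program with binary decision variables.
R + S + U: effort 12 + 3 + 14 = 29 ≤ 38, user value 18 + 11 + 11 = 40.
R + F + S: effort 12 + 14 + 3 = 29 ≤ 38, user value 18 + 14 + 11 = 43.
R + S + G: effort 12 + 3 + 14 = 29 ≤ 38, user value 18 + 11 + 13 = 42.
Best is R, F, and S with total user value 43.

43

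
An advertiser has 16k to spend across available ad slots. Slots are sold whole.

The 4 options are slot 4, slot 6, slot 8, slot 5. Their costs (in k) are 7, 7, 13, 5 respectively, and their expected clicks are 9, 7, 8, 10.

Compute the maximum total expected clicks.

Allowing fractional choices, the relaxed optimum would be about 23.0, but ad slots are indivisible.
slot 6 + slot 5: cost 7 + 5 = 12 ≤ 16, expected clicks 7 + 10 = 17.
slot 4 + slot 5: cost 7 + 5 = 12 ≤ 16, expected clicks 9 + 10 = 19.
slot 4 + slot 6: cost 7 + 7 = 14 ≤ 16, expected clicks 9 + 7 = 16.
Best is slot 4 and slot 5 with total expected clicks 19.

19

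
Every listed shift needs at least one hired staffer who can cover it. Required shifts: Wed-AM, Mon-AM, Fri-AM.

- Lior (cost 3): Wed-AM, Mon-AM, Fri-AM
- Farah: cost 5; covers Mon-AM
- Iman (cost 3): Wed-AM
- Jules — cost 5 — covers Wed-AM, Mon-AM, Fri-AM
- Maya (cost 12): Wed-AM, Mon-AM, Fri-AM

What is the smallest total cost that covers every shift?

Lior alone covers Wed-AM, Mon-AM, Fri-AM — every shift.
Total cost: 3.
No cover costs less than 3.

3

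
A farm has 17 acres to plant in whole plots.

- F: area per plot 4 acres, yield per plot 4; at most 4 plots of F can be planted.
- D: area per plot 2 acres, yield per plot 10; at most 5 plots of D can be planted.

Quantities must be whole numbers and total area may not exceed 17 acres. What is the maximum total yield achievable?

Take 1×F and 5×D: area 14 ≤ 17, yield 1·4 + 5·10 = 54.
D has the best ratio (10/2) and is taken to its limit of 5; remaining capacity is filled optimally with the others.

54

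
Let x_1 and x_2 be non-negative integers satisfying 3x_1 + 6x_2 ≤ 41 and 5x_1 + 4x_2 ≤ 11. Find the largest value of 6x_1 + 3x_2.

12

Relaxing integrality, the LP optimum is 13.20 at (x_1,x_2) = (2.2, 0), which is not an integer point.
(x_1,x_2)=(2,0): 3·2+6·0=6≤41, 5·2+4·0=10≤11, objective 12.
(x_1,x_2)=(1,1): 3·1+6·1=9≤41, 5·1+4·1=9≤11, objective 9.
(x_1,x_2)=(1,0): 3·1+6·0=3≤41, 5·1+4·0=5≤11, objective 6.
Maximum is 12 at (x_1,x_2)=(2,0).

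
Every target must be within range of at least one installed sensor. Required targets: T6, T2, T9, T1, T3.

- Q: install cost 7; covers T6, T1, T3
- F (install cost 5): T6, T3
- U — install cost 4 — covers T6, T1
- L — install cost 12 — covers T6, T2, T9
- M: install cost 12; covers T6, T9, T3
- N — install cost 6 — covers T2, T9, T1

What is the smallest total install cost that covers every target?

Choose F and N: together they cover T6, T2, T9, T1, T3 — every target.
Total install cost: 5 + 6 = 11.

11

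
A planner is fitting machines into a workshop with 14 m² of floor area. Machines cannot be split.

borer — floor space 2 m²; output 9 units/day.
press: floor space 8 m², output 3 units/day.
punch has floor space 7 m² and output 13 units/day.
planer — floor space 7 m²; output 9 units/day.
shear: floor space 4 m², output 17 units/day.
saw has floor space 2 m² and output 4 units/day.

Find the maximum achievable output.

Take borer, punch, and shear: floor space 2 + 7 + 4 = 13 ≤ 14, output 9 + 13 + 17 = 39.
No other feasible combination does better.

39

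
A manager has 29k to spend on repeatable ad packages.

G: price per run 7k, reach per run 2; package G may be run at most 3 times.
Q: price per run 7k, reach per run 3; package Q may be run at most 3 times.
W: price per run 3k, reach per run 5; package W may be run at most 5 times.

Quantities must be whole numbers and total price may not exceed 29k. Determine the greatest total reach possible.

W has the best ratio (5/3); taking only W gives at most 5×5 = 25 (stopped by the supply cap of 5).
Mixing does better — 2×Q and 5×W: price 29 ≤ 29, reach 2·3 + 5·5 = 31.

31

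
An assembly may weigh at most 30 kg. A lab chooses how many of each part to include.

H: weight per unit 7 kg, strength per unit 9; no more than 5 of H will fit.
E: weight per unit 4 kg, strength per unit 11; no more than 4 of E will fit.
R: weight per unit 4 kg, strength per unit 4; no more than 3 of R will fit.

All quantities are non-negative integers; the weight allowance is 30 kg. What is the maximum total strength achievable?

This is a bounded integer knapsack.
E has the best ratio (11/4); taking only E gives at most 4×11 = 44 (stopped by the supply cap of 4).
Mixing does better — 2×H and 4×E: weight 30 ≤ 30, strength 2·9 + 4·11 = 62.

62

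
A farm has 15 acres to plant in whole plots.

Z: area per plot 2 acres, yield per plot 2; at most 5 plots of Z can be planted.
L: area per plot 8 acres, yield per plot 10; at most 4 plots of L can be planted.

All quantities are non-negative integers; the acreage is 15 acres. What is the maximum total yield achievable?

16

L has the best ratio (10/8); taking only L gives at most 1×10 = 10 (stopped by the area limit).
Mixing does better — 3×Z and 1×L: area 14 ≤ 15, yield 3·2 + 1·10 = 16.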